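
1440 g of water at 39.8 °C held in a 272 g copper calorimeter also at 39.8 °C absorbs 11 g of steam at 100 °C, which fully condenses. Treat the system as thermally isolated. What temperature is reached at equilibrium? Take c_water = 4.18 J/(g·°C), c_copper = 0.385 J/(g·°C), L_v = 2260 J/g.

T_f ≈ 44.3 °C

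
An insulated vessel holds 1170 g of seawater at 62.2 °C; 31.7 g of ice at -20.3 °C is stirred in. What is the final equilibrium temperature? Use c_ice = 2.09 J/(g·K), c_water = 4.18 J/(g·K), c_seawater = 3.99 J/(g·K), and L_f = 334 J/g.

Conservation of energy gives ΣQ = 0:
ice -20.3→0 °C: 31.7·2.09·20.3 = 1344.9
  melt ice: 31.7·334 = 10588
  warm the meltwater: 132.51 T
  seawater: 4668.3(T − 62.2)
4800.8 T = 290368 − 11933 = 278436
T ≈ 58.00 °C. Since T > 0 °C, the all-ice-melts assumption holds.

T_f ≈ 58.0 °C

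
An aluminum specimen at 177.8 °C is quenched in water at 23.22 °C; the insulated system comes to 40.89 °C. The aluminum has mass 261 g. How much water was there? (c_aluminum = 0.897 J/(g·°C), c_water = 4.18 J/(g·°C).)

m ≈ 434 g

Energy conservation, ΣQ = 0:
261×0.897×(40.89 − 177.8) + m×4.18×(40.89 − 23.22) = 0
73.86 m = 32053
m = 32053/73.86 ≈ 434 g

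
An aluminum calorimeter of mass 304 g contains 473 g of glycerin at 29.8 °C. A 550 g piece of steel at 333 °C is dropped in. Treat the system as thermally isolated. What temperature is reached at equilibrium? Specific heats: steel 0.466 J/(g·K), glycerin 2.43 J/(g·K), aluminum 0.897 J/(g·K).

T_f ≈ 76.1 °C

Net heat exchanged in the isolated system is zero:
550*0.466*(T − 333) + 473*2.43*(T − 29.8) + 304*0.897*(T − 29.8) = 0
256.3(T − 333) + 1149.4(T − 29.8) + 272.69(T − 29.8) = 0
(256.3 + 1149.4 + 272.69) T = 256.3*333 + 1149.4*29.8 + 272.69*29.8
T = 127726 / 1678.4 = 76.1 °C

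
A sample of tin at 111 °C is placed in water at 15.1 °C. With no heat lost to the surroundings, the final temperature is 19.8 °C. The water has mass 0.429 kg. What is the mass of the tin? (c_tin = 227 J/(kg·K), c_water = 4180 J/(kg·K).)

m ≈ 0.407 kg

|Q_tin| = |Q_water|:
m×227×(111 − 19.8) = 0.429×4180×(19.8 − 15.1)
20702 m = 8428.1  ⇒  m ≈ 0.4071 kg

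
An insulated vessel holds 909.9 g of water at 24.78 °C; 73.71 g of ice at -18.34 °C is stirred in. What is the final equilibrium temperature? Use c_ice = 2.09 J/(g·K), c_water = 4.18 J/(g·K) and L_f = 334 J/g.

Heat gained plus heat lost sum to zero:
warm ice to 0 °C: 73.71·2.09·(0 − (-18.34)) = 2825.3; fusion: m_ice L_f = 73.71·334 = 24619; warm the meltwater: 308.11 T; water: 3803.4(T − 24.78)
4111.5 T = 94248 − 27444 = 66803
T ≈ 16.25 °C. Since T > 0 °C, the all-ice-melts assumption holds.

T_f ≈ 16.2 °C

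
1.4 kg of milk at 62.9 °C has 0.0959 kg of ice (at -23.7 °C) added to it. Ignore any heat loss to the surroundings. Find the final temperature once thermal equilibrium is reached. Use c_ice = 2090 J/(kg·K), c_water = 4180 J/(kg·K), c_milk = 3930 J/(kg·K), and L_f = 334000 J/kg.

Energy balance with sensible and latent terms:
warm ice to 0 °C: 0.0959·2090·(0 − (-23.7)) = 4750.2; latent heat to melt: 0.0959·334000 = 32031; warm the meltwater: 400.86 T; milk: 5502(T − 62.9)
5902.9 T = 346076 − 36781 = 309295
T ≈ 52.40 °C — above 0 °C, consistent with complete melting.

T_f ≈ 52.4 °C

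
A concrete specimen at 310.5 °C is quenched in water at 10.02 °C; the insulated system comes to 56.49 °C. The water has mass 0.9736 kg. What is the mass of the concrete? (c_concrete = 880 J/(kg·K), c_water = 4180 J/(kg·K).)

m ≈ 0.846 kg

Let T be the final temperature. ΣQ_i = 0:
m×880×(56.49 − 310.5) + 0.9736×4180×(56.49 − 10.02) = 0
-223529 m = -189117
m = -189117/-223529 ≈ 0.8461 kg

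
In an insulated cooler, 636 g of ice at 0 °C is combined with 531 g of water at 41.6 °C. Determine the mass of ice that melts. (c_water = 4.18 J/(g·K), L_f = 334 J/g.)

Heat available from the water dropping to 0 °C: 531·4.18·41.6 = 92335 J.
To melt every bit of ice: 636·334 = 212424 J.
92335 J < 212424 J, so only part of the ice melts and the system sits at 0 °C.
Mass melted = 92335/334 ≈ 276.5 g.

m_melted ≈ 276 g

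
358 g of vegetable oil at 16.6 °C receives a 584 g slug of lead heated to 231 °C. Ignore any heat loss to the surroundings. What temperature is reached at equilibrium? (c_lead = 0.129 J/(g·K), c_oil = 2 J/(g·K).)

Heat gained plus heat lost sum to zero:
584·0.129·(T − 231) + 358·2·(T − 16.6) = 0
75.34(T − 231) + 716(T − 16.6) = 0
791.34 T = 29288
T = 29288/791.34 ≈ 37.01 °C

T_f ≈ 37.0 °C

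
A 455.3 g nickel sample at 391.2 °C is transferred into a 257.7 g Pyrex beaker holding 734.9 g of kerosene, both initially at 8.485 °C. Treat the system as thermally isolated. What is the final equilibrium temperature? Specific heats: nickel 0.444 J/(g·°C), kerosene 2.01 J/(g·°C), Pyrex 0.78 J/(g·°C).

T_f ≈ 49.6 °C

Let T be the final temperature. ΣQ_i = 0:
455.3·0.444·(T − 391.2) + 734.9·2.01·(T − 8.485) + 257.7·0.78·(T − 8.485) = 0
1880.3 T = 93321
T = 93321 / 1880.3 = 49.6 °C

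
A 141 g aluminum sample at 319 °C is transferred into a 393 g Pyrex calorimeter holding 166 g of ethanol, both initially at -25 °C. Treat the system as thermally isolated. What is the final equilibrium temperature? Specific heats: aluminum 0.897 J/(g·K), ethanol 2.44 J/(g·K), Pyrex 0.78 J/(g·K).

Net heat exchanged in the isolated system is zero:
141·0.897·(T − 319) + 166·2.44·(T − (-25)) + 393·0.78·(T − (-25)) = 0
126.48(T − 319) + 405.04(T − (-25)) + 306.54(T − (-25)) = 0
(126.48 + 405.04 + 306.54) T = 126.48·319 + 405.04·(-25) + 306.54·(-25)
T = 22557/838.06 ≈ 26.92 °C

T_f ≈ 26.9 °C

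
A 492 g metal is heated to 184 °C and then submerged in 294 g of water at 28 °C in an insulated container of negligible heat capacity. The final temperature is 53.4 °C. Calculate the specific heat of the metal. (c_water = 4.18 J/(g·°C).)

m_s c (T_s − T_f) = m_water c_water (T_f − T_0):
492×c×(184 − 53.4) = 294×4.18×(53.4 − 28)
64255 c = 31215  ⇒  c ≈ 0.4858 J/(g·°C)

c ≈ 0.486 J/(g·°C)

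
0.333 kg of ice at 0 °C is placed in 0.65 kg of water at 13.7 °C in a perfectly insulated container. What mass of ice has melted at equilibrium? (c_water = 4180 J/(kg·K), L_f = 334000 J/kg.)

m_melted ≈ 0.111 kg

Water can give up m c ΔT = 0.65·4180·13.7 = 37223 J before reaching 0 °C.
Fully melting the ice requires m_ice L_f = 0.333·334000 = 111222 J.
That's not enough to melt it all — equilibrium is at 0 °C with ice remaining.
m_melted·334000 = 37223  ⇒  m_melted ≈ 0.1114 kg.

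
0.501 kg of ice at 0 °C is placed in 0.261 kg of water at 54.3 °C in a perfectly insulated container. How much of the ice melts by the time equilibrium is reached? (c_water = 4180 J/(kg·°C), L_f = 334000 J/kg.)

m_melted ≈ 0.177 kg

Cooling the water to 0 °C releases 0.261·4180·54.3 = 59240 J.
To melt every bit of ice: 0.501·334000 = 167334 J.
59240 J < 167334 J, so only part of the ice melts and the system sits at 0 °C.
m_melt = 59240 / L_f = 0.1774 kg.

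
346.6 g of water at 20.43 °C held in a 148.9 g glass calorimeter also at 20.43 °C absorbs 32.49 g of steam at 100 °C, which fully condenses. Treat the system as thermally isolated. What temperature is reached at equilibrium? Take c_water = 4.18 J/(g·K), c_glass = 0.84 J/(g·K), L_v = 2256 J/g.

Energy balance with sensible and latent terms:
steam→water at 100 °C releases m L_v = 32.49·2256 = 73297; condensed water 100 °C→T: 135.81(T − 100); water warms: 346.6·4.18·(T − 20.43) = 1448.8(T − 20.43); cup: 125.08(T − 20.43)
1709.7 T = 73297 + 13581 + 32154 = 119032
T ≈ 69.62 °C (< 100 °C, so full condensation is consistent).

T_f ≈ 69.6 °C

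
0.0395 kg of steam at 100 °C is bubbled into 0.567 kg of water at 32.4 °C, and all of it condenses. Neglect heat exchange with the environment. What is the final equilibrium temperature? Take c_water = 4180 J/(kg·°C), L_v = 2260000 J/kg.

T_f ≈ 72.0 °C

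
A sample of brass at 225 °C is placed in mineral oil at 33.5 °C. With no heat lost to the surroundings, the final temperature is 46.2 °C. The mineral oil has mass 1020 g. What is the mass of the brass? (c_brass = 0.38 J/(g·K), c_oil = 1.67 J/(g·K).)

m ≈ 318 g

Heat lost by the brass = heat gained by the oil:
m·0.38·(225 − 46.2) = 1020·1.67·(46.2 − 33.5)
67.94 m = 21633  ⇒  m ≈ 318.4 g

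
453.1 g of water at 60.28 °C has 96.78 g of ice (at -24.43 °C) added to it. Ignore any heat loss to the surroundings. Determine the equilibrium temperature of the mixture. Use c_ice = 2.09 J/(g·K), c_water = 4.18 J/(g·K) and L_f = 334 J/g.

T_f ≈ 33.5 °C

Net heat exchanged in the isolated system is zero:
warm ice to 0 °C: 96.78×2.09×(0 − (-24.43)) = 4941.5; melt ice: 96.78×334 = 32325; meltwater 0→T: 96.78×4.18×T = 404.54 T; water: 1894(T − 60.28)
2298.5 T = 114168 − 37266 = 76902
T ≈ 33.46 °C (positive, so assuming full melt was valid).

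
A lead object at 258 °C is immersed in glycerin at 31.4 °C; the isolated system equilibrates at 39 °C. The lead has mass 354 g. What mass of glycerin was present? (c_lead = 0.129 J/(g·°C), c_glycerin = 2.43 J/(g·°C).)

m ≈ 542 g

Heat lost by the lead = heat gained by the glycerin:
354×0.129×(258 − 39) = m×2.43×(39 − 31.4)
18.47 m = 10001  ⇒  m ≈ 541.5 g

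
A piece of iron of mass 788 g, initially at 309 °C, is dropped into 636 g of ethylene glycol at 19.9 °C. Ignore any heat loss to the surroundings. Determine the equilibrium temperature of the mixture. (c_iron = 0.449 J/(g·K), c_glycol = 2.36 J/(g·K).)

T_f ≈ 75.0 °C

Energy conservation, ΣQ = 0:
788×0.449×(T − 309) + 636×2.36×(T − 19.9) = 0
353.81(T − 309) + 1501(T − 19.9) = 0
1854.8 T = 139197
T = 139197/1854.8 ≈ 75.05 °C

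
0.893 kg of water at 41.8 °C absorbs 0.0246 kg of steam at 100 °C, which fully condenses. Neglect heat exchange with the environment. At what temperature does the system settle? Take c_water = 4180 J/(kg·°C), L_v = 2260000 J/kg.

Energy conservation, ΣQ = 0:
condense steam: −0.0246×2260000 = −55596; condensed water 100 °C→T: 102.83(T − 100); original water: 3732.7(T − 41.8)
3835.6 T = 55596 + 10283 + 156029 = 221907
T ≈ 57.86 °C (< 100 °C, so full condensation is consistent).

T_f ≈ 57.9 °C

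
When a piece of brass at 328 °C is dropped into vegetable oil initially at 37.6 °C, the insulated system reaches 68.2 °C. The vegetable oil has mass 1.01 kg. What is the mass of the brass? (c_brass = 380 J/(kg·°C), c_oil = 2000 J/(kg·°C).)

m ≈ 0.626 kg

Let T be the final temperature. ΣQ_i = 0:
m×380×(68.2 − 328) + 1.01×2000×(68.2 − 37.6) = 0
-98724 m = -61812
m = -61812/-98724 ≈ 0.6261 kg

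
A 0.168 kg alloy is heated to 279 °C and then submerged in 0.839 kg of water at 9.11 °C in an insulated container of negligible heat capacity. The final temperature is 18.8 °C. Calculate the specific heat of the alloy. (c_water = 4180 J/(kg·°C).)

c ≈ 777 J/(kg·°C)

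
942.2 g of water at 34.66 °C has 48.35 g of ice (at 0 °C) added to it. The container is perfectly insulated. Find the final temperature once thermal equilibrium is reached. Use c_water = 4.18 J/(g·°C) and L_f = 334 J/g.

T_f ≈ 29.1 °C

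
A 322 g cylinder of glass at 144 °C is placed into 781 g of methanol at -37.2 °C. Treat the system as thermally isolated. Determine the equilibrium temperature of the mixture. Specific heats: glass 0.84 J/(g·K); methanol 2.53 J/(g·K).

T_f ≈ -15.4 °C

Heat gained plus heat lost sum to zero:
322·0.84·(T − 144) + 781·2.53·(T − (-37.2)) = 0
270.48(T − 144) + 1975.9(T − (-37.2)) = 0
2246.4 T = -34555
T = -34555/2246.4 ≈ -15.38 °C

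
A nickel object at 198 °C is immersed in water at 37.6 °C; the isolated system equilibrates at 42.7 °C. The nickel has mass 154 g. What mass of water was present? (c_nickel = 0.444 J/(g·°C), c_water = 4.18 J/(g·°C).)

m ≈ 498 g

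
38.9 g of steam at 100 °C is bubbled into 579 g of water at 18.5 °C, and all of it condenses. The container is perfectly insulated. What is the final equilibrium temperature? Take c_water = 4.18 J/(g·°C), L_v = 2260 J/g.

T_f ≈ 57.7 °C

Energy balance with sensible and latent terms:
steam→water at 100 °C releases m L_v = 38.9×2260 = 87914; condensed water 100 °C→T: 162.6(T − 100); original water: 2420.2(T − 18.5)
2582.8 T = 87914 + 16260 + 44774 = 148948
T ≈ 57.67 °C, under the boiling point, so the assumption holds.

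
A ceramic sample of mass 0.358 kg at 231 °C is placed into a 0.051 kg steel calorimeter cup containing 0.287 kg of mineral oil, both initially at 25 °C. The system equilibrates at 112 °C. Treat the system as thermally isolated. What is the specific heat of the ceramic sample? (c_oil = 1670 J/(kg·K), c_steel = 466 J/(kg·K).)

Energy conservation, ΣQ = 0:
0.358·c·(112 − 231) + 0.287·1670·(112 − 25) + 0.051·466·(112 − 25) = 0
-42.6 c = -43766
c = -43766/-42.6 ≈ 1027 J/(kg·K)

c ≈ 1030 J/(kg·K)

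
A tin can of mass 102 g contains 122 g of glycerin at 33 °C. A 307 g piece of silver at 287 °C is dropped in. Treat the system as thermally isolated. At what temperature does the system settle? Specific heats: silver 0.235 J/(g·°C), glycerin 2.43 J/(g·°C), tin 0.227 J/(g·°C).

Setting the total heat transfer to zero:
307×0.235×(T − 287) + 122×2.43×(T − 33) + 102×0.227×(T − 33) = 0
391.76 T = 31253
T = 31253/391.76 ≈ 79.78 °C

T_f ≈ 79.8 °C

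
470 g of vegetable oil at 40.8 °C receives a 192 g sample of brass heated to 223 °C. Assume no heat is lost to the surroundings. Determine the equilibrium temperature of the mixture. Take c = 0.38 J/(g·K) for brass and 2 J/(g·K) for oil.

T_f ≈ 53.9 °C

Energy conservation, ΣQ = 0:
192×0.38×(T − 223) + 470×2×(T − 40.8) = 0
72.96(T − 223) + 940(T − 40.8) = 0
(72.96 + 940) T = 72.96×223 + 940×40.8
T = 54622 / 1013 = 53.9 °C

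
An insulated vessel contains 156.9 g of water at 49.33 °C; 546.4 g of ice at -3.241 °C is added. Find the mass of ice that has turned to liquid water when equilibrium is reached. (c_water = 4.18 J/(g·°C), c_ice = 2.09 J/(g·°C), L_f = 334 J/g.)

Heat available from the water dropping to 0 °C: 156.9·4.18·49.33 = 32353 J.
Warming the ice to 0 °C takes 546.4·2.09·3.241 = 3701.1 J, leaving 28652 J for melting.
Fully melting the ice requires m_ice L_f = 546.4·334 = 182498 J.
Since 28652 < 182498 J, not all the ice melts; equilibrium is at 0 °C.
Mass melted = 28652/334 ≈ 85.78 g.

m_melted ≈ 85.8 g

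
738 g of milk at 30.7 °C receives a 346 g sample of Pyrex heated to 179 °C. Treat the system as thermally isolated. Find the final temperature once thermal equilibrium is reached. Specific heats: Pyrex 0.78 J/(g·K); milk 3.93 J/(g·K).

T_f ≈ 43.3 °C

Let T be the final temperature. ΣQ_i = 0:
346*0.78*(T − 179) + 738*3.93*(T − 30.7) = 0
269.88(T − 179) + 2900.3(T − 30.7) = 0
(269.88 + 2900.3) T = 269.88*179 + 2900.3*30.7
T = 137349 / 3170.2 = 43.3 °C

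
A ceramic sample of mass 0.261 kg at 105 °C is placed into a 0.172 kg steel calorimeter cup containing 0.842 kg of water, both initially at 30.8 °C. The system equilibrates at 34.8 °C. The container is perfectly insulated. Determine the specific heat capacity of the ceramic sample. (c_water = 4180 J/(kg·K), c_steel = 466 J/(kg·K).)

c ≈ 786 J/(kg·K)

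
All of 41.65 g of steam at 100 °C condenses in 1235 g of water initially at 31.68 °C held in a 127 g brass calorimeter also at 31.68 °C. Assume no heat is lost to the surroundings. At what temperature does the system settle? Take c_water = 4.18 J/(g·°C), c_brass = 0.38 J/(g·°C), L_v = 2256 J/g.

T_f ≈ 51.3 °C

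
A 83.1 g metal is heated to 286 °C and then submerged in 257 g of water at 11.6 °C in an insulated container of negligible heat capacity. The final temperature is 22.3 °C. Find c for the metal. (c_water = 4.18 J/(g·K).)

Setting the total heat transfer to zero:
83.1·c·(22.3 − 286) + 257·4.18·(22.3 − 11.6) = 0
-21913 c = -11495
c = -11495/-21913 ≈ 0.5245 J/(g·K)

c ≈ 0.525 J/(g·K)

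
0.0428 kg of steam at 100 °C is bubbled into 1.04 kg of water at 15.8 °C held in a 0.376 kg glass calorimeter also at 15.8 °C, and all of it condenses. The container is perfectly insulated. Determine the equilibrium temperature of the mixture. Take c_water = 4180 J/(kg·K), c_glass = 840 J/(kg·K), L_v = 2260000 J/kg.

T_f ≈ 38.9 °C

Heat gained plus heat lost sum to zero:
steam→water at 100 °C releases m L_v = 0.0428·2260000 = 96728
  condensed water 100 °C→T: 178.9(T − 100)
  original water: 4347.2(T − 15.8)
  glass cup: 0.376·840·(T − 15.8) = 315.84(T − 15.8)
4841.9 T = 96728 + 17890 + 73676 = 188294
T ≈ 38.89 °C, under the boiling point, so the assumption holds.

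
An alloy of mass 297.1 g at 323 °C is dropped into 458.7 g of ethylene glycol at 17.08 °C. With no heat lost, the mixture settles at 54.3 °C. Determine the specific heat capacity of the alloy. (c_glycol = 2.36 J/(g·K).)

c ≈ 0.505 J/(g·K)

Setting the total heat transfer to zero:
297.1×c×(54.3 − 323) + 458.7×2.36×(54.3 − 17.08) = 0
-79831 c = -40292
c = -40292/-79831 ≈ 0.5047 J/(g·K)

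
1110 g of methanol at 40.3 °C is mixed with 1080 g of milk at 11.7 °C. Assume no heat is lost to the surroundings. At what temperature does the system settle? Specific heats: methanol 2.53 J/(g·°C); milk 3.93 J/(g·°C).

T_f ≈ 23.1 °C

Let T be the final temperature. ΣQ_i = 0:
1110*2.53*(T − 40.3) + 1080*3.93*(T − 11.7) = 0
(2808.3 + 4244.4) T = 2808.3*40.3 + 4244.4*11.7
T ≈ 23.09 °C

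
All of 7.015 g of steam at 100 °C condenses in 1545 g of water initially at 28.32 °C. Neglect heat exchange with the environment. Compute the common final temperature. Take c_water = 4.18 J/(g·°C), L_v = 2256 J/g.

T_f ≈ 31.1 °C

Conservation of energy gives ΣQ = 0:
latent heat released on condensation: 7.015×2256 = 15826
  condensate cools 100→T: 7.015×4.18×(T − 100) = 29.32(T − 100)
  original water: 6458.1(T − 28.32)
6487.4 T = 15826 + 2932.3 + 182893 = 201652
T ≈ 31.08 °C, under the boiling point, so the assumption holds.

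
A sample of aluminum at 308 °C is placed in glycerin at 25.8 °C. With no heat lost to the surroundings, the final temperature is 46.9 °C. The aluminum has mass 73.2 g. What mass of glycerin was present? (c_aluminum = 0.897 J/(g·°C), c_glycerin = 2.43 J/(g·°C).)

m ≈ 334 g

Let T be the final temperature. ΣQ_i = 0:
73.2×0.897×(46.9 − 308) + m×2.43×(46.9 − 25.8) = 0
51.27 m = 17144
m = 17144/51.27 ≈ 334.4 g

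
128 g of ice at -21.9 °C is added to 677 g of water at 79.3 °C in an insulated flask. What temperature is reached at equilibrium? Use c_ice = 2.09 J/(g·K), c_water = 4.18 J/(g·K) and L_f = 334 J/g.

T_f ≈ 52.2 °C

Conservation of energy gives ΣQ = 0:
warm ice to 0 °C: 128×2.09×(0 − (-21.9)) = 5858.7
  fusion: m_ice L_f = 128×334 = 42752
  meltwater 0→T: 128×4.18×T = 535.04 T
  water cools: 677×4.18×(T − 79.3) = 2829.9(T − 79.3)
3364.9 T = 224408 − 48611 = 175797
T ≈ 52.24 °C — above 0 °C, consistent with complete melting.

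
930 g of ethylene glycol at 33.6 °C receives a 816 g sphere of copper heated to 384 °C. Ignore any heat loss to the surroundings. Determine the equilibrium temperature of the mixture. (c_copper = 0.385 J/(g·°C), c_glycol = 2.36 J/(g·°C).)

T_f ≈ 77.5 °C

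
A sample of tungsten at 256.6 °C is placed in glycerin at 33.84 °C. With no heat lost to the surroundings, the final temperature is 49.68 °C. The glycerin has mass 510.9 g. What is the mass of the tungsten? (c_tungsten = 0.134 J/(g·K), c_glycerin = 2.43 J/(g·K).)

m ≈ 709 g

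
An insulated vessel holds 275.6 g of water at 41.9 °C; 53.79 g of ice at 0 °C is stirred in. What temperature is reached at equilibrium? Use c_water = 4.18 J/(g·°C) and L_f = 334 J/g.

Let T be the final temperature. ΣQ_i = 0:
melt ice: 53.79×334 = 17966; meltwater 0→T: 53.79×4.18×T = 224.84 T; water cools: 275.6×4.18×(T − 41.9) = 1152(T − 41.9)
1376.9 T = 48269 − 17966 = 30303
T ≈ 22.01 °C (positive, so assuming full melt was valid).

T_f ≈ 22.0 °C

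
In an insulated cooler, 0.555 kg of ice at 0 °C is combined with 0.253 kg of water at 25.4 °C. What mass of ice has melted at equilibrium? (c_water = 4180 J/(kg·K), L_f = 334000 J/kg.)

m_melted ≈ 0.0804 kg

Water can give up m c ΔT = 0.253·4180·25.4 = 26862 J before reaching 0 °C.
To melt every bit of ice: 0.555·334000 = 185370 J.
Since 26862 < 185370 J, not all the ice melts; equilibrium is at 0 °C.
m_melt = 26862 / L_f = 0.08042 kg.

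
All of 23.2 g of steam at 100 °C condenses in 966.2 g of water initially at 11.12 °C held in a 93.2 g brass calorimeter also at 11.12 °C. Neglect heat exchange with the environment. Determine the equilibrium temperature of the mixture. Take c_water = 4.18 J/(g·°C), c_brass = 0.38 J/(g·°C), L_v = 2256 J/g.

Let T be the final temperature. ΣQ_i = 0:
steam→water at 100 °C releases m L_v = 23.2·2256 = 52339; condensed water 100 °C→T: 96.98(T − 100); original water: 4038.7(T − 11.12); cup: 35.42(T − 11.12)
4171.1 T = 52339 + 9697.6 + 45304 = 107341
T ≈ 25.73 °C, under the boiling point, so the assumption holds.

T_f ≈ 25.7 °C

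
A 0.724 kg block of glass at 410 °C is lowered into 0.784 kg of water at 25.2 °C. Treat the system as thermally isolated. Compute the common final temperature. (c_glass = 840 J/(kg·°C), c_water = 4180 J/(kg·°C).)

T_f ≈ 85.4 °C

Energy conservation, ΣQ = 0:
0.724·840·(T − 410) + 0.784·4180·(T − 25.2) = 0
608.16(T − 410) + 3277.1(T − 25.2) = 0
(608.16 + 3277.1) T = 608.16·410 + 3277.1·25.2
T = 331929/3885.3 ≈ 85.43 °C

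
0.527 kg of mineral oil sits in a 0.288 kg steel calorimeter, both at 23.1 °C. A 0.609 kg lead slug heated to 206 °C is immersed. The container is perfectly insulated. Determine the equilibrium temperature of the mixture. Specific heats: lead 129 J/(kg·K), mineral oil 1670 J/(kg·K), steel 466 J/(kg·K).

T_f ≈ 36.2 °C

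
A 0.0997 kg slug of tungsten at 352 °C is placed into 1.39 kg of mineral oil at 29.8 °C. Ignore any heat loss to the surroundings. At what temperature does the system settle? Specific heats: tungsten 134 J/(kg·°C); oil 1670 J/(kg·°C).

T_f ≈ 31.6 °C

Let T be the final temperature. ΣQ_i = 0:
0.0997·134·(T − 352) + 1.39·1670·(T − 29.8) = 0
13.36(T − 352) + 2321.3(T − 29.8) = 0
2334.7 T = 73877
T ≈ 31.64 °C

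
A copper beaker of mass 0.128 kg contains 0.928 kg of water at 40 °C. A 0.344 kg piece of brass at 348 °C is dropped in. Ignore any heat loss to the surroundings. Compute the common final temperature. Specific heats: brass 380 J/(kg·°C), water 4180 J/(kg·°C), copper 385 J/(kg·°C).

T_f ≈ 49.9 °C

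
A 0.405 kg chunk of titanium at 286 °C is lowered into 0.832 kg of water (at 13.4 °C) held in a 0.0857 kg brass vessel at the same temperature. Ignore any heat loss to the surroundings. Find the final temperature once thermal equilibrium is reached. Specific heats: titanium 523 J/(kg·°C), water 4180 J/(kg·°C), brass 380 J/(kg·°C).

Let T be the final temperature. ΣQ_i = 0:
0.405×523×(T − 286) + 0.832×4180×(T − 13.4) + 0.0857×380×(T − 13.4) = 0
211.82(T − 286) + 3477.8(T − 13.4) + 32.57(T − 13.4) = 0
(211.82 + 3477.8 + 32.57) T = 211.82×286 + 3477.8×13.4 + 32.57×13.4
T ≈ 28.91 °C

T_f ≈ 28.9 °C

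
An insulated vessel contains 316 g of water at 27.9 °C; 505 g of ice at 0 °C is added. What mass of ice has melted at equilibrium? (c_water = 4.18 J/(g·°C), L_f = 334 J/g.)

m_melted ≈ 110 g

Heat available from the water dropping to 0 °C: 316×4.18×27.9 = 36853 J.
Fully melting the ice requires m_ice L_f = 505×334 = 168670 J.
Since 36853 < 168670 J, not all the ice melts; equilibrium is at 0 °C.
Mass melted = 36853/334 ≈ 110.3 g.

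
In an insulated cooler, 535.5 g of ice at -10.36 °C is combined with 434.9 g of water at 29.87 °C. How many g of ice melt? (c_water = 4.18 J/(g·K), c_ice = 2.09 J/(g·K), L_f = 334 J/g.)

m_melted ≈ 128 g

Water can give up m c ΔT = 434.9·4.18·29.87 = 54300 J before reaching 0 °C.
Warming the ice to 0 °C takes 535.5·2.09·10.36 = 11595 J, leaving 42705 J for melting.
To melt every bit of ice: 535.5·334 = 178857 J.
Since 42705 < 178857 J, not all the ice melts; equilibrium is at 0 °C.
m_melt = 42705 / L_f = 127.9 g.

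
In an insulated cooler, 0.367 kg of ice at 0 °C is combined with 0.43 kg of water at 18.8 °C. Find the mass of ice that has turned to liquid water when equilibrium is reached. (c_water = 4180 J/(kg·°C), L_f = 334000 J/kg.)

Heat available from the water dropping to 0 °C: 0.43×4180×18.8 = 33791 J.
Melting all 0.367 kg of ice would need 0.367×334000 = 122578 J.
Since 33791 < 122578 J, not all the ice melts; equilibrium is at 0 °C.
m_melted×334000 = 33791  ⇒  m_melted ≈ 0.1012 kg.

m_melted ≈ 0.101 kg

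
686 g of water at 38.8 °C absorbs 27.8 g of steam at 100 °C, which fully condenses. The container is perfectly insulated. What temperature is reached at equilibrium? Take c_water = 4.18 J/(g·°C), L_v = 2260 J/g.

T_f ≈ 62.2 °C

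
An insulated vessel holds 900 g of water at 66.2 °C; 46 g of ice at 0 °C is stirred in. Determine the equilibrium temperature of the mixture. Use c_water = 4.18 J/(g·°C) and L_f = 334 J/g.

T_f ≈ 59.1 °C

Setting the total heat transfer to zero:
latent heat to melt: 46·334 = 15364; warm the meltwater: 192.28 T; water cools: 900·4.18·(T − 66.2) = 3762(T − 66.2)
3954.3 T = 249044 − 15364 = 233680
T ≈ 59.10 °C. Since T > 0 °C, the all-ice-melts assumption holds.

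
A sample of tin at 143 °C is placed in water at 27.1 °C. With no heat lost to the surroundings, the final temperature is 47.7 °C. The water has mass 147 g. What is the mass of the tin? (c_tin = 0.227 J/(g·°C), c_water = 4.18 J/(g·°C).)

Conservation of energy gives ΣQ = 0:
m·0.227·(47.7 − 143) + 147·4.18·(47.7 − 27.1) = 0
-21.63 m = -12658
m = -12658/-21.63 ≈ 585.1 g

m ≈ 585 g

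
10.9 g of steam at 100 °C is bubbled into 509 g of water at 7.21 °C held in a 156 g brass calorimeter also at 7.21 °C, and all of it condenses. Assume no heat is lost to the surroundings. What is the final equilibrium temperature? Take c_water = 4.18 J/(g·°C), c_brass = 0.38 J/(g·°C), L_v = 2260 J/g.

T_f ≈ 20.1 °C

Taking heat into each body as positive, Σ m c ΔT = 0:
condense steam: −10.9×2260 = −24634; condensed water 100 °C→T: 45.56(T − 100); original water: 2127.6(T − 7.21); brass cup: 156×0.38×(T − 7.21) = 59.28(T − 7.21)
2232.5 T = 24634 + 4556.2 + 15768 = 44958
T ≈ 20.14 °C, under the boiling point, so the assumption holds.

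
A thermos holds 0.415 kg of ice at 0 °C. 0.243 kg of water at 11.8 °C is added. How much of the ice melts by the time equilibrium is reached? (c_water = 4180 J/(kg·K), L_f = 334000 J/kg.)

m_melted ≈ 0.0359 kg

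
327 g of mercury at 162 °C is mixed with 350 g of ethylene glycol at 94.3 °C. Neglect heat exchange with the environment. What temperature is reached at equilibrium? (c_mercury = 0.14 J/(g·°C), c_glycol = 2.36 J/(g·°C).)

T_f ≈ 97.9 °C

|Q_mercury| = |Q_glycol|:
327×0.14×(162 − T) = 350×2.36×(T − 94.3)
45.78(162 − T) = 826(T − 94.3)
871.78 T = 85308  ⇒  T ≈ 97.86 °C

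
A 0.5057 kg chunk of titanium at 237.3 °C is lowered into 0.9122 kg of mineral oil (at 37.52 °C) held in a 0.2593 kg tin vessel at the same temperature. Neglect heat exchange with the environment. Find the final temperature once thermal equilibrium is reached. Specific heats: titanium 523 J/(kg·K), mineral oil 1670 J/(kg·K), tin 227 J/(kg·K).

T_f ≈ 66.1 °C

Net heat exchanged in the isolated system is zero:
0.5057×523×(T − 237.3) + 0.9122×1670×(T − 37.52) + 0.2593×227×(T − 37.52) = 0
1846.7 T = 122127
T ≈ 66.13 °C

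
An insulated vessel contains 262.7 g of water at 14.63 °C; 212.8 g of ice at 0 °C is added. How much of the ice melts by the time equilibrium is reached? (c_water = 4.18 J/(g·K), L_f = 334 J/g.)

Cooling the water to 0 °C releases 262.7×4.18×14.63 = 16065 J.
To melt every bit of ice: 212.8×334 = 71075 J.
That's not enough to melt it all — equilibrium is at 0 °C with ice remaining.
m_melted×334 = 16065  ⇒  m_melted ≈ 48.1 g.

m_melted ≈ 48.1 g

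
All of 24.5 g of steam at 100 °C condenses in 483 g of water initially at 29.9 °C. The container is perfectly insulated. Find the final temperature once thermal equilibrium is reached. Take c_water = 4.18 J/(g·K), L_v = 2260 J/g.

T_f ≈ 59.4 °C

Energy conservation, ΣQ = 0:
latent heat released on condensation: 24.5×2260 = 55370; condensate cools 100→T: 24.5×4.18×(T − 100) = 102.41(T − 100); water warms: 483×4.18×(T − 29.9) = 2018.9(T − 29.9)
2121.3 T = 55370 + 10241 + 60366 = 125977
T ≈ 59.39 °C, under the boiling point, so the assumption holds.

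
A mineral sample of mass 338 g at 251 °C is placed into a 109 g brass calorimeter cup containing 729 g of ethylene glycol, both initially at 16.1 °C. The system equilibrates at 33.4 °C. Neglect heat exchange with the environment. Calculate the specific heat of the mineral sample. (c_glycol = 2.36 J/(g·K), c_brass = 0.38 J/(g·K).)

Setting the total heat transfer to zero:
338×c×(33.4 − 251) + 729×2.36×(33.4 − 16.1) + 109×0.38×(33.4 − 16.1) = 0
-73549 c = -30480
c = -30480/-73549 ≈ 0.4144 J/(g·K)

c ≈ 0.414 J/(g·K)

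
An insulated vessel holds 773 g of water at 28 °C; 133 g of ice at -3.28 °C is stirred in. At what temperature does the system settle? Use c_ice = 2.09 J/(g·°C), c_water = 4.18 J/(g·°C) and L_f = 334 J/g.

T_f ≈ 11.9 °C

Net heat exchanged in the isolated system is zero:
ice -3.28→0 °C: 133·2.09·3.28 = 911.74; fusion: m_ice L_f = 133·334 = 44422; warm the meltwater: 555.94 T; water: 3231.1(T − 28)
3787.1 T = 90472 − 45334 = 45138
T ≈ 11.92 °C — above 0 °C, consistent with complete melting.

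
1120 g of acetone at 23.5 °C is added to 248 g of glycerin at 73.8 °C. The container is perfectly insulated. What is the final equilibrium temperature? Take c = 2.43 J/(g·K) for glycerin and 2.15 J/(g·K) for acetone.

|Q_glycerin| = |Q_acetone|:
248*2.43*(73.8 − T) = 1120*2.15*(T − 23.5)
602.64(73.8 − T) = 2408(T − 23.5)
3010.6 T = 101063  ⇒  T ≈ 33.57 °C

T_f ≈ 33.6 °C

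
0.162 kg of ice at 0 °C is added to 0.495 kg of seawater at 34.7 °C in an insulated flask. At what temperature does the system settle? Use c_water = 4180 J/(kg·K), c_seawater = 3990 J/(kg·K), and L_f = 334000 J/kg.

T_f ≈ 5.4 °C

Setting the total heat transfer to zero:
latent heat to melt: 0.162·334000 = 54108
  warm the meltwater: 677.16 T
  seawater cools: 0.495·3990·(T − 34.7) = 1975(T − 34.7)
2652.2 T = 68534 − 54108 = 14426
T ≈ 5.44 °C. Since T > 0 °C, the all-ice-melts assumption holds.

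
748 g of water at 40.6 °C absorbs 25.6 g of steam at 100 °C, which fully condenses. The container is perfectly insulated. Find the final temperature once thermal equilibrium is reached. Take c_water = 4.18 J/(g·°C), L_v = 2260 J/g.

T_f ≈ 60.5 °C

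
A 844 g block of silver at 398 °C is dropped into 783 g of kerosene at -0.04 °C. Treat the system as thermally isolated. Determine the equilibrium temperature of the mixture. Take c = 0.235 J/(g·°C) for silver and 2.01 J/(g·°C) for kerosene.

Net heat exchanged in the isolated system is zero:
844·0.235·(T − 398) + 783·2.01·(T − (-0.04)) = 0
1772.2 T = 78876
T = 78876/1772.2 ≈ 44.51 °C

T_f ≈ 44.5 °C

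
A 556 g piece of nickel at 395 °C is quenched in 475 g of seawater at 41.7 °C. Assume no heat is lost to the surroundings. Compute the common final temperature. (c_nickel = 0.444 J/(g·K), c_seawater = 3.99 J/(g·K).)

Net heat exchanged in the isolated system is zero:
556*0.444*(T − 395) + 475*3.99*(T − 41.7) = 0
246.86(T − 395) + 1895.2(T − 41.7) = 0
(246.86 + 1895.2) T = 246.86*395 + 1895.2*41.7
T ≈ 82.42 °C

T_f ≈ 82.4 °C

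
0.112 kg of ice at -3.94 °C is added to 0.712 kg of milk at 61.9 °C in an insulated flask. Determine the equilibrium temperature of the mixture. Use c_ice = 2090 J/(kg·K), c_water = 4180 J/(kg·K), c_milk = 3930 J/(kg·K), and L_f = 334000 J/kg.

T_f ≈ 41.3 °C

Net heat exchanged in the isolated system is zero:
warm ice to 0 °C: 0.112×2090×(0 − (-3.94)) = 922.28
  melt ice: 0.112×334000 = 37408
  meltwater 0→T: 0.112×4180×T = 468.16 T
  milk: 2798.2(T − 61.9)
3266.3 T = 173206 − 38330 = 134876
T ≈ 41.29 °C. Since T > 0 °C, the all-ice-melts assumption holds.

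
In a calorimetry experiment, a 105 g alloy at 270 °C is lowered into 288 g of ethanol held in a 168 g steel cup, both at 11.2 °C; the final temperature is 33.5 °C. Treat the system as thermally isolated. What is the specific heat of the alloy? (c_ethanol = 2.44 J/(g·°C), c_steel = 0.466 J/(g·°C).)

c ≈ 0.701 J/(g·°C)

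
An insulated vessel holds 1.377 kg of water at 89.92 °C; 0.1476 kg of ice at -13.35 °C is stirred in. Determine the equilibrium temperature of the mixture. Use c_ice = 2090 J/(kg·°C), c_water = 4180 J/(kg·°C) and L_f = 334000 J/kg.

Taking heat into each body as positive, Σ m c ΔT = 0:
warm ice to 0 °C: 0.1476×2090×(0 − (-13.35)) = 4118.3; latent heat to melt: 0.1476×334000 = 49298; warm the meltwater: 616.97 T; water cools: 1.377×4180×(T − 89.92) = 5755.9(T − 89.92)
6372.8 T = 517567 − 53417 = 464150
T ≈ 72.83 °C — above 0 °C, consistent with complete melting.

T_f ≈ 72.8 °C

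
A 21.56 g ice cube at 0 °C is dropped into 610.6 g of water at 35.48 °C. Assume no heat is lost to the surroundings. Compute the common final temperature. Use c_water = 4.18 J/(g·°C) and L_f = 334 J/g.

T_f ≈ 31.5 °C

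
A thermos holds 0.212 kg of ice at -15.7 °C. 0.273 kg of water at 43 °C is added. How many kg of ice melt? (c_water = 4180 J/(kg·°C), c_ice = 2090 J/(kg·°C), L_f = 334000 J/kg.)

Water can give up m c ΔT = 0.273·4180·43 = 49069 J before reaching 0 °C.
Of that, 0.212·2090·15.7 = 6956.4 J goes to bring the ice to 0 °C, leaving 42113 J.
To melt every bit of ice: 0.212·334000 = 70808 J.
Since 42113 < 70808 J, not all the ice melts; equilibrium is at 0 °C.
m_melted·334000 = 42113  ⇒  m_melted ≈ 0.1261 kg.

m_melted ≈ 0.126 kg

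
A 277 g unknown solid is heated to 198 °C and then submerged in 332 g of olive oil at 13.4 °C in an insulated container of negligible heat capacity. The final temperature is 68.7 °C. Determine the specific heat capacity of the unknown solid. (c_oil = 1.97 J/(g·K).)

c ≈ 1.01 J/(g·K)

Setting the total heat transfer to zero:
277·c·(68.7 − 198) + 332·1.97·(68.7 − 13.4) = 0
-35816 c = -36168
c = -36168/-35816 ≈ 1.01 J/(g·K)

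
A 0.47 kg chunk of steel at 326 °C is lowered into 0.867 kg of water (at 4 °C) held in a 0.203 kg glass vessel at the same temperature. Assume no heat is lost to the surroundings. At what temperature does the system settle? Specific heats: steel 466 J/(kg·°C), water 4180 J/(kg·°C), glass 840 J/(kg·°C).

Net heat exchanged in the isolated system is zero:
0.47×466×(T − 326) + 0.867×4180×(T − 4) + 0.203×840×(T − 4) = 0
(219.02 + 3624.1 + 170.52) T = 219.02×326 + 3624.1×4 + 170.52×4
T ≈ 21.57 °C

T_f ≈ 21.6 °C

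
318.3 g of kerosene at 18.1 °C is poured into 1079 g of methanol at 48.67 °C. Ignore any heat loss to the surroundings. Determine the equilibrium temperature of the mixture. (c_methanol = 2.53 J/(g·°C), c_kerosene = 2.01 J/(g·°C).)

Taking heat into each body as positive, Σ m c ΔT = 0:
1079×2.53×(T − 48.67) + 318.3×2.01×(T − 18.1) = 0
2729.9(T − 48.67) + 639.78(T − 18.1) = 0
3369.7 T = 144443
T ≈ 42.87 °C

T_f ≈ 42.9 °C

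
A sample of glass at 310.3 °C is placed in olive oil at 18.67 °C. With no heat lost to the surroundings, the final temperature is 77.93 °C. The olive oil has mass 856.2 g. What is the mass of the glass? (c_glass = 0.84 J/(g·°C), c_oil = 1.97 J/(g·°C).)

m ≈ 512 g

Heat lost by the glass = heat gained by the oil:
m×0.84×(310.3 − 77.93) = 856.2×1.97×(77.93 − 18.67)
195.19 m = 99955  ⇒  m ≈ 512.1 g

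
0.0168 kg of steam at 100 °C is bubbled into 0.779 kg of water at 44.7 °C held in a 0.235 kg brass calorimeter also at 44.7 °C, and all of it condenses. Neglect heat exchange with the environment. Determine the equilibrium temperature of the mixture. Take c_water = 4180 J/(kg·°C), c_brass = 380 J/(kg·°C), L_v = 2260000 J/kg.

Energy balance with sensible and latent terms:
condense steam: −0.0168×2260000 = −37968
  condensate cools 100→T: 0.0168×4180×(T − 100) = 70.22(T − 100)
  original water: 3256.2(T − 44.7)
  brass cup: 0.235×380×(T − 44.7) = 89.3(T − 44.7)
3415.7 T = 37968 + 7022.4 + 149545 = 194535
T ≈ 56.95 °C, under the boiling point, so the assumption holds.

T_f ≈ 57.0 °C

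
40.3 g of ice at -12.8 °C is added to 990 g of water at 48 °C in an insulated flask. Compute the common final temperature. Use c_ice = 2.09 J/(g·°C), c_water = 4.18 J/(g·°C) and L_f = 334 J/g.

T_f ≈ 42.7 °C

Heat gained plus heat lost sum to zero:
warm ice to 0 °C: 40.3·2.09·(0 − (-12.8)) = 1078.1; fusion: m_ice L_f = 40.3·334 = 13460; warm the meltwater: 168.45 T; water cools: 990·4.18·(T − 48) = 4138.2(T − 48)
4306.7 T = 198634 − 14538 = 184095
T ≈ 42.75 °C (positive, so assuming full melt was valid).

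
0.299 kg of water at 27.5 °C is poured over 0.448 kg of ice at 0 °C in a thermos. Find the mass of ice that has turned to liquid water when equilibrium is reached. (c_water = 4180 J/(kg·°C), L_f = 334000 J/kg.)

m_melted ≈ 0.103 kg

Heat available from the water dropping to 0 °C: 0.299×4180×27.5 = 34370 J.
Fully melting the ice requires m_ice L_f = 0.448×334000 = 149632 J.
34370 J < 149632 J, so only part of the ice melts and the system sits at 0 °C.
Mass melted = 34370/334000 ≈ 0.1029 kg.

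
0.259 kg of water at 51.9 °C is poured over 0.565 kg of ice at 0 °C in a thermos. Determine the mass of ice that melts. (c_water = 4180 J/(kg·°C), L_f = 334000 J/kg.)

m_melted ≈ 0.168 kg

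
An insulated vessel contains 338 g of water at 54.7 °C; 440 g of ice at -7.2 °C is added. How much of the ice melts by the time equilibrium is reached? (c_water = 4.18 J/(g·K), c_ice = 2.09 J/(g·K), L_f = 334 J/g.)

Heat available from the water dropping to 0 °C: 338×4.18×54.7 = 77282 J.
Of that, 440×2.09×7.2 = 6621.1 J goes to bring the ice to 0 °C, leaving 70661 J.
Fully melting the ice requires m_ice L_f = 440×334 = 146960 J.
That's not enough to melt it all — equilibrium is at 0 °C with ice remaining.
m_melted×334 = 70661  ⇒  m_melted ≈ 211.6 g.

m_melted ≈ 212 g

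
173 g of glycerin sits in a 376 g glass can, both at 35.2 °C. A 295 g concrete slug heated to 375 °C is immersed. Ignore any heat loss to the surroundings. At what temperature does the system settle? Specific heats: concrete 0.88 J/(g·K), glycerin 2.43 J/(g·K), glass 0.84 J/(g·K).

T_f ≈ 123.8 °C

Let T be the final temperature. ΣQ_i = 0:
295*0.88*(T − 375) + 173*2.43*(T − 35.2) + 376*0.84*(T − 35.2) = 0
259.6(T − 375) + 420.39(T − 35.2) + 315.84(T − 35.2) = 0
(259.6 + 420.39 + 315.84) T = 259.6*375 + 420.39*35.2 + 315.84*35.2
T = 123265/995.83 ≈ 123.78 °C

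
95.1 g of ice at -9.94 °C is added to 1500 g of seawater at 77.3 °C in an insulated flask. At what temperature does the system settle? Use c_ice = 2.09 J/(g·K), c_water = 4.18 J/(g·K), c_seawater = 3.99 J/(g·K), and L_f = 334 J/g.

Let T be the final temperature. ΣQ_i = 0:
warm ice to 0 °C: 95.1×2.09×(0 − (-9.94)) = 1975.7
  latent heat to melt: 95.1×334 = 31763
  meltwater 0→T: 95.1×4.18×T = 397.52 T
  seawater: 5985(T − 77.3)
6382.5 T = 462640 − 33739 = 428901
T ≈ 67.20 °C. Since T > 0 °C, the all-ice-melts assumption holds.

T_f ≈ 67.2 °C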